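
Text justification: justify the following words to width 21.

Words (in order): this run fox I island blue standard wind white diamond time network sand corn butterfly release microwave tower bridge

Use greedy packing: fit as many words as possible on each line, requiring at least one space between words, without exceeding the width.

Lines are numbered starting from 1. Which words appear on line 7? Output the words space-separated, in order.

Answer: bridge

Derivation:
Line 1: ['this', 'run', 'fox', 'I', 'island'] (min_width=21, slack=0)
Line 2: ['blue', 'standard', 'wind'] (min_width=18, slack=3)
Line 3: ['white', 'diamond', 'time'] (min_width=18, slack=3)
Line 4: ['network', 'sand', 'corn'] (min_width=17, slack=4)
Line 5: ['butterfly', 'release'] (min_width=17, slack=4)
Line 6: ['microwave', 'tower'] (min_width=15, slack=6)
Line 7: ['bridge'] (min_width=6, slack=15)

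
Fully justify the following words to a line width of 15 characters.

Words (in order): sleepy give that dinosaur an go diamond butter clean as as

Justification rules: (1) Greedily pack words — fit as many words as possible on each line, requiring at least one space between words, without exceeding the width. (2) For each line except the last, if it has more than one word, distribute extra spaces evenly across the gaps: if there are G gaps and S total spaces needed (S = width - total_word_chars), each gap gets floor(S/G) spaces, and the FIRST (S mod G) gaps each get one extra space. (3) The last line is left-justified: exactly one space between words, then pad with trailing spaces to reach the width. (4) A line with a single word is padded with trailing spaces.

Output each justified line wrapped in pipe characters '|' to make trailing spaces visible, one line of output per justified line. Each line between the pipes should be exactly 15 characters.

Answer: |sleepy     give|
|that   dinosaur|
|an  go  diamond|
|butter clean as|
|as             |

Derivation:
Line 1: ['sleepy', 'give'] (min_width=11, slack=4)
Line 2: ['that', 'dinosaur'] (min_width=13, slack=2)
Line 3: ['an', 'go', 'diamond'] (min_width=13, slack=2)
Line 4: ['butter', 'clean', 'as'] (min_width=15, slack=0)
Line 5: ['as'] (min_width=2, slack=13)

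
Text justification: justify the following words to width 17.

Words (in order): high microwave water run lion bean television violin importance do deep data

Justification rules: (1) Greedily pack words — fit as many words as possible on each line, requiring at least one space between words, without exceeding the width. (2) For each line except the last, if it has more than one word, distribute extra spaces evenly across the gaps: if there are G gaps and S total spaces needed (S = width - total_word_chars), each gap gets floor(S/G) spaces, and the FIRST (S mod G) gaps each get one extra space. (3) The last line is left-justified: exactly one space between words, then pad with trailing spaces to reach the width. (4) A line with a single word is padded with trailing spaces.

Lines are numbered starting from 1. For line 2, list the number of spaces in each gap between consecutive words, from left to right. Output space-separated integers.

Answer: 3 2

Derivation:
Line 1: ['high', 'microwave'] (min_width=14, slack=3)
Line 2: ['water', 'run', 'lion'] (min_width=14, slack=3)
Line 3: ['bean', 'television'] (min_width=15, slack=2)
Line 4: ['violin', 'importance'] (min_width=17, slack=0)
Line 5: ['do', 'deep', 'data'] (min_width=12, slack=5)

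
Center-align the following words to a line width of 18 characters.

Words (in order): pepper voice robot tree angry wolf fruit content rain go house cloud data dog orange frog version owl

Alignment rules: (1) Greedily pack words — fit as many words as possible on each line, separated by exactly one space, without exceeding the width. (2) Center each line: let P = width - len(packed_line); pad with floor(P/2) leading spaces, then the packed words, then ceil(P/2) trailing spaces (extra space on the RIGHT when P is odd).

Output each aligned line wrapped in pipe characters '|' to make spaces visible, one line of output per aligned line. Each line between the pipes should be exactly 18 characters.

Answer: |pepper voice robot|
| tree angry wolf  |
|fruit content rain|
|  go house cloud  |
| data dog orange  |
| frog version owl |

Derivation:
Line 1: ['pepper', 'voice', 'robot'] (min_width=18, slack=0)
Line 2: ['tree', 'angry', 'wolf'] (min_width=15, slack=3)
Line 3: ['fruit', 'content', 'rain'] (min_width=18, slack=0)
Line 4: ['go', 'house', 'cloud'] (min_width=14, slack=4)
Line 5: ['data', 'dog', 'orange'] (min_width=15, slack=3)
Line 6: ['frog', 'version', 'owl'] (min_width=16, slack=2)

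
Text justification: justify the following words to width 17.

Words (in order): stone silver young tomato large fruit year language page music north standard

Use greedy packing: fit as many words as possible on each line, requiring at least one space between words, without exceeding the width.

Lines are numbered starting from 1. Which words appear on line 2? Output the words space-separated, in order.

Answer: young tomato

Derivation:
Line 1: ['stone', 'silver'] (min_width=12, slack=5)
Line 2: ['young', 'tomato'] (min_width=12, slack=5)
Line 3: ['large', 'fruit', 'year'] (min_width=16, slack=1)
Line 4: ['language', 'page'] (min_width=13, slack=4)
Line 5: ['music', 'north'] (min_width=11, slack=6)
Line 6: ['standard'] (min_width=8, slack=9)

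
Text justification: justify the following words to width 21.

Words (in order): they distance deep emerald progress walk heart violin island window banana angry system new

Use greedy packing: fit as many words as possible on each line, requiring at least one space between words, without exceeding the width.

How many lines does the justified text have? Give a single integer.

Answer: 5

Derivation:
Line 1: ['they', 'distance', 'deep'] (min_width=18, slack=3)
Line 2: ['emerald', 'progress', 'walk'] (min_width=21, slack=0)
Line 3: ['heart', 'violin', 'island'] (min_width=19, slack=2)
Line 4: ['window', 'banana', 'angry'] (min_width=19, slack=2)
Line 5: ['system', 'new'] (min_width=10, slack=11)
Total lines: 5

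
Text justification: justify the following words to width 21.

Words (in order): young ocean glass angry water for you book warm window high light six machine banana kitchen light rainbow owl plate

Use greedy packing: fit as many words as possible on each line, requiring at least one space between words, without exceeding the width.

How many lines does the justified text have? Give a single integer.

Answer: 6

Derivation:
Line 1: ['young', 'ocean', 'glass'] (min_width=17, slack=4)
Line 2: ['angry', 'water', 'for', 'you'] (min_width=19, slack=2)
Line 3: ['book', 'warm', 'window', 'high'] (min_width=21, slack=0)
Line 4: ['light', 'six', 'machine'] (min_width=17, slack=4)
Line 5: ['banana', 'kitchen', 'light'] (min_width=20, slack=1)
Line 6: ['rainbow', 'owl', 'plate'] (min_width=17, slack=4)
Total lines: 6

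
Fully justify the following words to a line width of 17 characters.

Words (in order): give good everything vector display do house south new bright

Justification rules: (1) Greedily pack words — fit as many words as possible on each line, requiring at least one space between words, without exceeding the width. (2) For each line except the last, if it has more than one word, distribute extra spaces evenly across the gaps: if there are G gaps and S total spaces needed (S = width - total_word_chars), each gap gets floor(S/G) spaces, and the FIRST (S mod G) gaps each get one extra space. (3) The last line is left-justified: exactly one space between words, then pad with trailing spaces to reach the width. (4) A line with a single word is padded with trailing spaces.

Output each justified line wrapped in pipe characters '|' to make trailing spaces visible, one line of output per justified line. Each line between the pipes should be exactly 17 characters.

Line 1: ['give', 'good'] (min_width=9, slack=8)
Line 2: ['everything', 'vector'] (min_width=17, slack=0)
Line 3: ['display', 'do', 'house'] (min_width=16, slack=1)
Line 4: ['south', 'new', 'bright'] (min_width=16, slack=1)

Answer: |give         good|
|everything vector|
|display  do house|
|south new bright |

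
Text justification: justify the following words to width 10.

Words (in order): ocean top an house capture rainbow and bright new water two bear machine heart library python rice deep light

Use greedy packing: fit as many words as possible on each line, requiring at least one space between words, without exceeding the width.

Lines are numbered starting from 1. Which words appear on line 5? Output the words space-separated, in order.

Line 1: ['ocean', 'top'] (min_width=9, slack=1)
Line 2: ['an', 'house'] (min_width=8, slack=2)
Line 3: ['capture'] (min_width=7, slack=3)
Line 4: ['rainbow'] (min_width=7, slack=3)
Line 5: ['and', 'bright'] (min_width=10, slack=0)
Line 6: ['new', 'water'] (min_width=9, slack=1)
Line 7: ['two', 'bear'] (min_width=8, slack=2)
Line 8: ['machine'] (min_width=7, slack=3)
Line 9: ['heart'] (min_width=5, slack=5)
Line 10: ['library'] (min_width=7, slack=3)
Line 11: ['python'] (min_width=6, slack=4)
Line 12: ['rice', 'deep'] (min_width=9, slack=1)
Line 13: ['light'] (min_width=5, slack=5)

Answer: and bright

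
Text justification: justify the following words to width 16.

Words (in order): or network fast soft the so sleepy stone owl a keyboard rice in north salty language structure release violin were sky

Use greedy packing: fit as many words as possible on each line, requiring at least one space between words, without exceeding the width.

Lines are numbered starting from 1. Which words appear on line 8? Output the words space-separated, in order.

Answer: release violin

Derivation:
Line 1: ['or', 'network', 'fast'] (min_width=15, slack=1)
Line 2: ['soft', 'the', 'so'] (min_width=11, slack=5)
Line 3: ['sleepy', 'stone', 'owl'] (min_width=16, slack=0)
Line 4: ['a', 'keyboard', 'rice'] (min_width=15, slack=1)
Line 5: ['in', 'north', 'salty'] (min_width=14, slack=2)
Line 6: ['language'] (min_width=8, slack=8)
Line 7: ['structure'] (min_width=9, slack=7)
Line 8: ['release', 'violin'] (min_width=14, slack=2)
Line 9: ['were', 'sky'] (min_width=8, slack=8)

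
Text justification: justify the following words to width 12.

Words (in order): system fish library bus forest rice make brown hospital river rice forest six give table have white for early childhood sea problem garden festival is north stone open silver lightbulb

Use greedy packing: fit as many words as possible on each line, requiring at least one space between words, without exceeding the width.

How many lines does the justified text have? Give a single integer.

Answer: 17

Derivation:
Line 1: ['system', 'fish'] (min_width=11, slack=1)
Line 2: ['library', 'bus'] (min_width=11, slack=1)
Line 3: ['forest', 'rice'] (min_width=11, slack=1)
Line 4: ['make', 'brown'] (min_width=10, slack=2)
Line 5: ['hospital'] (min_width=8, slack=4)
Line 6: ['river', 'rice'] (min_width=10, slack=2)
Line 7: ['forest', 'six'] (min_width=10, slack=2)
Line 8: ['give', 'table'] (min_width=10, slack=2)
Line 9: ['have', 'white'] (min_width=10, slack=2)
Line 10: ['for', 'early'] (min_width=9, slack=3)
Line 11: ['childhood'] (min_width=9, slack=3)
Line 12: ['sea', 'problem'] (min_width=11, slack=1)
Line 13: ['garden'] (min_width=6, slack=6)
Line 14: ['festival', 'is'] (min_width=11, slack=1)
Line 15: ['north', 'stone'] (min_width=11, slack=1)
Line 16: ['open', 'silver'] (min_width=11, slack=1)
Line 17: ['lightbulb'] (min_width=9, slack=3)
Total lines: 17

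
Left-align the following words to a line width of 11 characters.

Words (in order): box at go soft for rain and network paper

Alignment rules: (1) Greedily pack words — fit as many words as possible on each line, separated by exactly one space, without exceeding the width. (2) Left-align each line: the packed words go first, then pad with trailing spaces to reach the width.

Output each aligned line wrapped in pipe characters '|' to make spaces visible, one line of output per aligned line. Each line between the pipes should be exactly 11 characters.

Answer: |box at go  |
|soft for   |
|rain and   |
|network    |
|paper      |

Derivation:
Line 1: ['box', 'at', 'go'] (min_width=9, slack=2)
Line 2: ['soft', 'for'] (min_width=8, slack=3)
Line 3: ['rain', 'and'] (min_width=8, slack=3)
Line 4: ['network'] (min_width=7, slack=4)
Line 5: ['paper'] (min_width=5, slack=6)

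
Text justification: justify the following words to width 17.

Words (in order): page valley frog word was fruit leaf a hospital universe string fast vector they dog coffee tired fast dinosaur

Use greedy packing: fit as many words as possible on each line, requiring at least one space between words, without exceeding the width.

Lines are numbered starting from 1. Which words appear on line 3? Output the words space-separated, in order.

Line 1: ['page', 'valley', 'frog'] (min_width=16, slack=1)
Line 2: ['word', 'was', 'fruit'] (min_width=14, slack=3)
Line 3: ['leaf', 'a', 'hospital'] (min_width=15, slack=2)
Line 4: ['universe', 'string'] (min_width=15, slack=2)
Line 5: ['fast', 'vector', 'they'] (min_width=16, slack=1)
Line 6: ['dog', 'coffee', 'tired'] (min_width=16, slack=1)
Line 7: ['fast', 'dinosaur'] (min_width=13, slack=4)

Answer: leaf a hospital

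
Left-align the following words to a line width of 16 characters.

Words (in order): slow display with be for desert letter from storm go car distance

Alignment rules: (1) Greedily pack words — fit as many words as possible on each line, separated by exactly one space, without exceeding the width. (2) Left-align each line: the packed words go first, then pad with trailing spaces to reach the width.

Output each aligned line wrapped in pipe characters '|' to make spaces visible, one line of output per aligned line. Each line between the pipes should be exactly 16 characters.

Answer: |slow display    |
|with be for     |
|desert letter   |
|from storm go   |
|car distance    |

Derivation:
Line 1: ['slow', 'display'] (min_width=12, slack=4)
Line 2: ['with', 'be', 'for'] (min_width=11, slack=5)
Line 3: ['desert', 'letter'] (min_width=13, slack=3)
Line 4: ['from', 'storm', 'go'] (min_width=13, slack=3)
Line 5: ['car', 'distance'] (min_width=12, slack=4)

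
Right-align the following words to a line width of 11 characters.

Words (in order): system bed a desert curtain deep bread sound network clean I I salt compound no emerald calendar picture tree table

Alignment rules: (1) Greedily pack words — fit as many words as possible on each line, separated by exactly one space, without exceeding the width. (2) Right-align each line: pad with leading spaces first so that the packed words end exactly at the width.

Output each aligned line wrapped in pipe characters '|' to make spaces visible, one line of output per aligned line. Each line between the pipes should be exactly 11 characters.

Answer: | system bed|
|   a desert|
|    curtain|
| deep bread|
|      sound|
|    network|
|  clean I I|
|       salt|
|compound no|
|    emerald|
|   calendar|
|    picture|
| tree table|

Derivation:
Line 1: ['system', 'bed'] (min_width=10, slack=1)
Line 2: ['a', 'desert'] (min_width=8, slack=3)
Line 3: ['curtain'] (min_width=7, slack=4)
Line 4: ['deep', 'bread'] (min_width=10, slack=1)
Line 5: ['sound'] (min_width=5, slack=6)
Line 6: ['network'] (min_width=7, slack=4)
Line 7: ['clean', 'I', 'I'] (min_width=9, slack=2)
Line 8: ['salt'] (min_width=4, slack=7)
Line 9: ['compound', 'no'] (min_width=11, slack=0)
Line 10: ['emerald'] (min_width=7, slack=4)
Line 11: ['calendar'] (min_width=8, slack=3)
Line 12: ['picture'] (min_width=7, slack=4)
Line 13: ['tree', 'table'] (min_width=10, slack=1)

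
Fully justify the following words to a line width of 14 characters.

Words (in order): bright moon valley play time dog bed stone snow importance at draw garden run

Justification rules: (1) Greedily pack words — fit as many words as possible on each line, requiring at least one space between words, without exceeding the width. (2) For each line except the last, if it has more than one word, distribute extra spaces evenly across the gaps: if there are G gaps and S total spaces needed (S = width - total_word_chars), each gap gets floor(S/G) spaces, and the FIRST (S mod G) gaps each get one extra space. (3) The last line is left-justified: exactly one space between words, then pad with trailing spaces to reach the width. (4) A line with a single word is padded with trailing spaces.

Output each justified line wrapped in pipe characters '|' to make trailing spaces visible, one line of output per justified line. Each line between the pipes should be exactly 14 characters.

Line 1: ['bright', 'moon'] (min_width=11, slack=3)
Line 2: ['valley', 'play'] (min_width=11, slack=3)
Line 3: ['time', 'dog', 'bed'] (min_width=12, slack=2)
Line 4: ['stone', 'snow'] (min_width=10, slack=4)
Line 5: ['importance', 'at'] (min_width=13, slack=1)
Line 6: ['draw', 'garden'] (min_width=11, slack=3)
Line 7: ['run'] (min_width=3, slack=11)

Answer: |bright    moon|
|valley    play|
|time  dog  bed|
|stone     snow|
|importance  at|
|draw    garden|
|run           |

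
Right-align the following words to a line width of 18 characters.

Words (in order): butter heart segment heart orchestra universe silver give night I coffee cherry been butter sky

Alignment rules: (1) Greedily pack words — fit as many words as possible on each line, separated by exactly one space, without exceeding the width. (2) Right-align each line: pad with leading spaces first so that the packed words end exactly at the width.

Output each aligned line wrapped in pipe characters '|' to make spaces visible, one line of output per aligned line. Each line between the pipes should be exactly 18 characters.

Line 1: ['butter', 'heart'] (min_width=12, slack=6)
Line 2: ['segment', 'heart'] (min_width=13, slack=5)
Line 3: ['orchestra', 'universe'] (min_width=18, slack=0)
Line 4: ['silver', 'give', 'night'] (min_width=17, slack=1)
Line 5: ['I', 'coffee', 'cherry'] (min_width=15, slack=3)
Line 6: ['been', 'butter', 'sky'] (min_width=15, slack=3)

Answer: |      butter heart|
|     segment heart|
|orchestra universe|
| silver give night|
|   I coffee cherry|
|   been butter sky|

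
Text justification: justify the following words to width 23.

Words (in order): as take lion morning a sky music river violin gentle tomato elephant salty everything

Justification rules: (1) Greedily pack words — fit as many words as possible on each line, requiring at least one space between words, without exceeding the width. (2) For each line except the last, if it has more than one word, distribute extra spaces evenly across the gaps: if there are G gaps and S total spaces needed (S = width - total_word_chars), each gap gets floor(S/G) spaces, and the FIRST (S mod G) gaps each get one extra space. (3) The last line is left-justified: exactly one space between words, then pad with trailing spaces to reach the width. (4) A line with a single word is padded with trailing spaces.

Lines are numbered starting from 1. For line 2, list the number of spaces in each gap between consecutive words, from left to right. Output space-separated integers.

Line 1: ['as', 'take', 'lion', 'morning', 'a'] (min_width=22, slack=1)
Line 2: ['sky', 'music', 'river', 'violin'] (min_width=22, slack=1)
Line 3: ['gentle', 'tomato', 'elephant'] (min_width=22, slack=1)
Line 4: ['salty', 'everything'] (min_width=16, slack=7)

Answer: 2 1 1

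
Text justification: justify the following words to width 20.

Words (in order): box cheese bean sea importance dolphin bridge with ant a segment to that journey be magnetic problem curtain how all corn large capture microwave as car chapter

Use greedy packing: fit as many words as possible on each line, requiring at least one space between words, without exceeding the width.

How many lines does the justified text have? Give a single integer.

Line 1: ['box', 'cheese', 'bean', 'sea'] (min_width=19, slack=1)
Line 2: ['importance', 'dolphin'] (min_width=18, slack=2)
Line 3: ['bridge', 'with', 'ant', 'a'] (min_width=17, slack=3)
Line 4: ['segment', 'to', 'that'] (min_width=15, slack=5)
Line 5: ['journey', 'be', 'magnetic'] (min_width=19, slack=1)
Line 6: ['problem', 'curtain', 'how'] (min_width=19, slack=1)
Line 7: ['all', 'corn', 'large'] (min_width=14, slack=6)
Line 8: ['capture', 'microwave', 'as'] (min_width=20, slack=0)
Line 9: ['car', 'chapter'] (min_width=11, slack=9)
Total lines: 9

Answer: 9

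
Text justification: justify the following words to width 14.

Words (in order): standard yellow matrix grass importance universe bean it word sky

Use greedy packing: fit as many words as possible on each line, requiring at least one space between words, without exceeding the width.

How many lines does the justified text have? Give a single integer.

Answer: 6

Derivation:
Line 1: ['standard'] (min_width=8, slack=6)
Line 2: ['yellow', 'matrix'] (min_width=13, slack=1)
Line 3: ['grass'] (min_width=5, slack=9)
Line 4: ['importance'] (min_width=10, slack=4)
Line 5: ['universe', 'bean'] (min_width=13, slack=1)
Line 6: ['it', 'word', 'sky'] (min_width=11, slack=3)
Total lines: 6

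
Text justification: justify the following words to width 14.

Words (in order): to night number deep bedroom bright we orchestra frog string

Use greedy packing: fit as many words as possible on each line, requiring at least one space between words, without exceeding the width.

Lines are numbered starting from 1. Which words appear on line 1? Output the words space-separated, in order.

Line 1: ['to', 'night'] (min_width=8, slack=6)
Line 2: ['number', 'deep'] (min_width=11, slack=3)
Line 3: ['bedroom', 'bright'] (min_width=14, slack=0)
Line 4: ['we', 'orchestra'] (min_width=12, slack=2)
Line 5: ['frog', 'string'] (min_width=11, slack=3)

Answer: to night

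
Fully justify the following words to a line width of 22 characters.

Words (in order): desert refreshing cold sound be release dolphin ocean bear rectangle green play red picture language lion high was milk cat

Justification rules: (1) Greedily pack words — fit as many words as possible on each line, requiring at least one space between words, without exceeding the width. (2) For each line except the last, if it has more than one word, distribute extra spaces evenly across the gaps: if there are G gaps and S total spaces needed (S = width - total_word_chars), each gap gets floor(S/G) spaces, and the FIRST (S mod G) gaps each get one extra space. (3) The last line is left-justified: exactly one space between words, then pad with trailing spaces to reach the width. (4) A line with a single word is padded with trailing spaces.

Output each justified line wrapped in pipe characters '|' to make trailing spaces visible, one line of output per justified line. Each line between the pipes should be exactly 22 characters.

Answer: |desert refreshing cold|
|sound    be    release|
|dolphin   ocean   bear|
|rectangle  green  play|
|red  picture  language|
|lion high was milk cat|

Derivation:
Line 1: ['desert', 'refreshing', 'cold'] (min_width=22, slack=0)
Line 2: ['sound', 'be', 'release'] (min_width=16, slack=6)
Line 3: ['dolphin', 'ocean', 'bear'] (min_width=18, slack=4)
Line 4: ['rectangle', 'green', 'play'] (min_width=20, slack=2)
Line 5: ['red', 'picture', 'language'] (min_width=20, slack=2)
Line 6: ['lion', 'high', 'was', 'milk', 'cat'] (min_width=22, slack=0)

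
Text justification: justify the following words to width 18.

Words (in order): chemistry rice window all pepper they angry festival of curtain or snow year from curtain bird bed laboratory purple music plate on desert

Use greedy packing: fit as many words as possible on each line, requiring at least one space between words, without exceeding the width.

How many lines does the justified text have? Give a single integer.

Answer: 10

Derivation:
Line 1: ['chemistry', 'rice'] (min_width=14, slack=4)
Line 2: ['window', 'all', 'pepper'] (min_width=17, slack=1)
Line 3: ['they', 'angry'] (min_width=10, slack=8)
Line 4: ['festival', 'of'] (min_width=11, slack=7)
Line 5: ['curtain', 'or', 'snow'] (min_width=15, slack=3)
Line 6: ['year', 'from', 'curtain'] (min_width=17, slack=1)
Line 7: ['bird', 'bed'] (min_width=8, slack=10)
Line 8: ['laboratory', 'purple'] (min_width=17, slack=1)
Line 9: ['music', 'plate', 'on'] (min_width=14, slack=4)
Line 10: ['desert'] (min_width=6, slack=12)
Total lines: 10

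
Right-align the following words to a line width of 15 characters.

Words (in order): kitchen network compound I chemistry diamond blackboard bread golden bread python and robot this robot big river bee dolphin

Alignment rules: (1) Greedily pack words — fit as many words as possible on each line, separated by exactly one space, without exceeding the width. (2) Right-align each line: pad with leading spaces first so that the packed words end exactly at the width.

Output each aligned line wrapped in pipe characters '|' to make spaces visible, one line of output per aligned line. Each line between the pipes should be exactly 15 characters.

Answer: |kitchen network|
|     compound I|
|      chemistry|
|        diamond|
|     blackboard|
|   bread golden|
|   bread python|
| and robot this|
|robot big river|
|    bee dolphin|

Derivation:
Line 1: ['kitchen', 'network'] (min_width=15, slack=0)
Line 2: ['compound', 'I'] (min_width=10, slack=5)
Line 3: ['chemistry'] (min_width=9, slack=6)
Line 4: ['diamond'] (min_width=7, slack=8)
Line 5: ['blackboard'] (min_width=10, slack=5)
Line 6: ['bread', 'golden'] (min_width=12, slack=3)
Line 7: ['bread', 'python'] (min_width=12, slack=3)
Line 8: ['and', 'robot', 'this'] (min_width=14, slack=1)
Line 9: ['robot', 'big', 'river'] (min_width=15, slack=0)
Line 10: ['bee', 'dolphin'] (min_width=11, slack=4)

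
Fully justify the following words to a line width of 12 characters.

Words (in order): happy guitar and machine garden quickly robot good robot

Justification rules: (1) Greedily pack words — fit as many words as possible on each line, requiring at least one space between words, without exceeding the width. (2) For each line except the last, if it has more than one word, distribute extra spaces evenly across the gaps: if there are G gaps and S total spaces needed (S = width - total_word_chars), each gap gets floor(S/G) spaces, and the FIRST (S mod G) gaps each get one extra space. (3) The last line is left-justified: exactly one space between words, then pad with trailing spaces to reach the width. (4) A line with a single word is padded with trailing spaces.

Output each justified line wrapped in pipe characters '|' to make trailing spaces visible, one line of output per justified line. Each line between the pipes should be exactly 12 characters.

Line 1: ['happy', 'guitar'] (min_width=12, slack=0)
Line 2: ['and', 'machine'] (min_width=11, slack=1)
Line 3: ['garden'] (min_width=6, slack=6)
Line 4: ['quickly'] (min_width=7, slack=5)
Line 5: ['robot', 'good'] (min_width=10, slack=2)
Line 6: ['robot'] (min_width=5, slack=7)

Answer: |happy guitar|
|and  machine|
|garden      |
|quickly     |
|robot   good|
|robot       |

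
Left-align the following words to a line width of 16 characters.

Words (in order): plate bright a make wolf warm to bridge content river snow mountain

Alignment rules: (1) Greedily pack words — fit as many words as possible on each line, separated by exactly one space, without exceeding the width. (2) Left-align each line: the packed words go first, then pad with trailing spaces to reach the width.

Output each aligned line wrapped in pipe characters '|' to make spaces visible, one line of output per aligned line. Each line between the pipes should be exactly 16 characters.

Line 1: ['plate', 'bright', 'a'] (min_width=14, slack=2)
Line 2: ['make', 'wolf', 'warm'] (min_width=14, slack=2)
Line 3: ['to', 'bridge'] (min_width=9, slack=7)
Line 4: ['content', 'river'] (min_width=13, slack=3)
Line 5: ['snow', 'mountain'] (min_width=13, slack=3)

Answer: |plate bright a  |
|make wolf warm  |
|to bridge       |
|content river   |
|snow mountain   |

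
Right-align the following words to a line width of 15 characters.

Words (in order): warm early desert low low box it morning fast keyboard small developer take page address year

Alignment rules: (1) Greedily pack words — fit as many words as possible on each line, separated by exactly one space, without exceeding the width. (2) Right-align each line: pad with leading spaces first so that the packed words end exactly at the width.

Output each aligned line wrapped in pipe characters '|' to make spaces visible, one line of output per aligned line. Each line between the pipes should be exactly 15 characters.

Line 1: ['warm', 'early'] (min_width=10, slack=5)
Line 2: ['desert', 'low', 'low'] (min_width=14, slack=1)
Line 3: ['box', 'it', 'morning'] (min_width=14, slack=1)
Line 4: ['fast', 'keyboard'] (min_width=13, slack=2)
Line 5: ['small', 'developer'] (min_width=15, slack=0)
Line 6: ['take', 'page'] (min_width=9, slack=6)
Line 7: ['address', 'year'] (min_width=12, slack=3)

Answer: |     warm early|
| desert low low|
| box it morning|
|  fast keyboard|
|small developer|
|      take page|
|   address year|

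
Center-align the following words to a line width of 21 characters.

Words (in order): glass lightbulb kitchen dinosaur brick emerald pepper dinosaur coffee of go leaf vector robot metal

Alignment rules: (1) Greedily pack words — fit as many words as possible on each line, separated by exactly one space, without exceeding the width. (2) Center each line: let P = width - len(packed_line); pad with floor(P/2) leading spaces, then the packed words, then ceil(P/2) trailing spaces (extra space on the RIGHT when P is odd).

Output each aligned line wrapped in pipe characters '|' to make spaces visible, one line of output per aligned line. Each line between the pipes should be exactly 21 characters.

Line 1: ['glass', 'lightbulb'] (min_width=15, slack=6)
Line 2: ['kitchen', 'dinosaur'] (min_width=16, slack=5)
Line 3: ['brick', 'emerald', 'pepper'] (min_width=20, slack=1)
Line 4: ['dinosaur', 'coffee', 'of', 'go'] (min_width=21, slack=0)
Line 5: ['leaf', 'vector', 'robot'] (min_width=17, slack=4)
Line 6: ['metal'] (min_width=5, slack=16)

Answer: |   glass lightbulb   |
|  kitchen dinosaur   |
|brick emerald pepper |
|dinosaur coffee of go|
|  leaf vector robot  |
|        metal        |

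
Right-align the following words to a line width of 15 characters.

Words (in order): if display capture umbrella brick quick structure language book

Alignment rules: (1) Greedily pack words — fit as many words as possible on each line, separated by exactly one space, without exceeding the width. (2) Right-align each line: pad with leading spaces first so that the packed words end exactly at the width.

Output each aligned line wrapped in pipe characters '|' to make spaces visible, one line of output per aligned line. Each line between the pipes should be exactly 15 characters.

Line 1: ['if', 'display'] (min_width=10, slack=5)
Line 2: ['capture'] (min_width=7, slack=8)
Line 3: ['umbrella', 'brick'] (min_width=14, slack=1)
Line 4: ['quick', 'structure'] (min_width=15, slack=0)
Line 5: ['language', 'book'] (min_width=13, slack=2)

Answer: |     if display|
|        capture|
| umbrella brick|
|quick structure|
|  language book|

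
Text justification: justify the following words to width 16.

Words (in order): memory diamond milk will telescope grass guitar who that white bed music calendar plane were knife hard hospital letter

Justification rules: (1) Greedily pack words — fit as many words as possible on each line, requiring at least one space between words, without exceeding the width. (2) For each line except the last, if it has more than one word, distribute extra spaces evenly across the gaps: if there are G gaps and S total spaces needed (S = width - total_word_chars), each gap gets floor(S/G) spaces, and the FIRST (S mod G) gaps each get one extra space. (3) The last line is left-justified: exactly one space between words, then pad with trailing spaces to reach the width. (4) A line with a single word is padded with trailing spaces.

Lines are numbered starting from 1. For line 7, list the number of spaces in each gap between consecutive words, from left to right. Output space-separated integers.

Answer: 2 1

Derivation:
Line 1: ['memory', 'diamond'] (min_width=14, slack=2)
Line 2: ['milk', 'will'] (min_width=9, slack=7)
Line 3: ['telescope', 'grass'] (min_width=15, slack=1)
Line 4: ['guitar', 'who', 'that'] (min_width=15, slack=1)
Line 5: ['white', 'bed', 'music'] (min_width=15, slack=1)
Line 6: ['calendar', 'plane'] (min_width=14, slack=2)
Line 7: ['were', 'knife', 'hard'] (min_width=15, slack=1)
Line 8: ['hospital', 'letter'] (min_width=15, slack=1)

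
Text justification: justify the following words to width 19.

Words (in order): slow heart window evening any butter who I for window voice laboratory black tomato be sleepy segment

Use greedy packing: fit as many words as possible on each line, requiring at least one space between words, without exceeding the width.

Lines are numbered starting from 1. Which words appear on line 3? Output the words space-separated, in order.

Answer: who I for window

Derivation:
Line 1: ['slow', 'heart', 'window'] (min_width=17, slack=2)
Line 2: ['evening', 'any', 'butter'] (min_width=18, slack=1)
Line 3: ['who', 'I', 'for', 'window'] (min_width=16, slack=3)
Line 4: ['voice', 'laboratory'] (min_width=16, slack=3)
Line 5: ['black', 'tomato', 'be'] (min_width=15, slack=4)
Line 6: ['sleepy', 'segment'] (min_width=14, slack=5)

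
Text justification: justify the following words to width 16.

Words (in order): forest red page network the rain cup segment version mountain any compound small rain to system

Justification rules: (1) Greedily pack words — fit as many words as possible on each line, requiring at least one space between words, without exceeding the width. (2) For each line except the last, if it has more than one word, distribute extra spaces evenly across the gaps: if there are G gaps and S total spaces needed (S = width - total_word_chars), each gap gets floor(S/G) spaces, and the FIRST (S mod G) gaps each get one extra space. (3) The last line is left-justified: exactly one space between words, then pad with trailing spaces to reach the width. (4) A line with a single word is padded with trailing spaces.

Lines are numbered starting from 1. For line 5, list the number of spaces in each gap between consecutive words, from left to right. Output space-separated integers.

Line 1: ['forest', 'red', 'page'] (min_width=15, slack=1)
Line 2: ['network', 'the', 'rain'] (min_width=16, slack=0)
Line 3: ['cup', 'segment'] (min_width=11, slack=5)
Line 4: ['version', 'mountain'] (min_width=16, slack=0)
Line 5: ['any', 'compound'] (min_width=12, slack=4)
Line 6: ['small', 'rain', 'to'] (min_width=13, slack=3)
Line 7: ['system'] (min_width=6, slack=10)

Answer: 5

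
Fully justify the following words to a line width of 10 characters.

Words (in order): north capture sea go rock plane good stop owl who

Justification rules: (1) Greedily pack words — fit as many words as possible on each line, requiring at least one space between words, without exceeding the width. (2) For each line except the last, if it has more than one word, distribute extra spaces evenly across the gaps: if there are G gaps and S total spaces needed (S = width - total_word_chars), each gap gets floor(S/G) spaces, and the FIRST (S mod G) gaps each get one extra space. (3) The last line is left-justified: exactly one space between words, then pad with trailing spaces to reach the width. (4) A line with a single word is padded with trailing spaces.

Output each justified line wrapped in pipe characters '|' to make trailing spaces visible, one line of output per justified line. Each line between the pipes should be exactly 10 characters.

Answer: |north     |
|capture   |
|sea     go|
|rock plane|
|good  stop|
|owl who   |

Derivation:
Line 1: ['north'] (min_width=5, slack=5)
Line 2: ['capture'] (min_width=7, slack=3)
Line 3: ['sea', 'go'] (min_width=6, slack=4)
Line 4: ['rock', 'plane'] (min_width=10, slack=0)
Line 5: ['good', 'stop'] (min_width=9, slack=1)
Line 6: ['owl', 'who'] (min_width=7, slack=3)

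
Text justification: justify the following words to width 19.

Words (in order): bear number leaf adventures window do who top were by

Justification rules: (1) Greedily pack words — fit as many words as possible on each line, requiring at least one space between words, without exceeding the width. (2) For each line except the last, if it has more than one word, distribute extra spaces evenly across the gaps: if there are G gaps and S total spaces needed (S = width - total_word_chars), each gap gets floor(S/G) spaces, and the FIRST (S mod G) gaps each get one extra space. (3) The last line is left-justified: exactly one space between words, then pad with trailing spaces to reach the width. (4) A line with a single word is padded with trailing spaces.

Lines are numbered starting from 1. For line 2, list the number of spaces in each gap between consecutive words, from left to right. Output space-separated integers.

Answer: 3

Derivation:
Line 1: ['bear', 'number', 'leaf'] (min_width=16, slack=3)
Line 2: ['adventures', 'window'] (min_width=17, slack=2)
Line 3: ['do', 'who', 'top', 'were', 'by'] (min_width=18, slack=1)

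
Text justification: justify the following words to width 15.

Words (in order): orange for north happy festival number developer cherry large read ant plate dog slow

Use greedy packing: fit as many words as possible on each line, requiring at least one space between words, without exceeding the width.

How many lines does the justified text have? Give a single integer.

Answer: 7

Derivation:
Line 1: ['orange', 'for'] (min_width=10, slack=5)
Line 2: ['north', 'happy'] (min_width=11, slack=4)
Line 3: ['festival', 'number'] (min_width=15, slack=0)
Line 4: ['developer'] (min_width=9, slack=6)
Line 5: ['cherry', 'large'] (min_width=12, slack=3)
Line 6: ['read', 'ant', 'plate'] (min_width=14, slack=1)
Line 7: ['dog', 'slow'] (min_width=8, slack=7)
Total lines: 7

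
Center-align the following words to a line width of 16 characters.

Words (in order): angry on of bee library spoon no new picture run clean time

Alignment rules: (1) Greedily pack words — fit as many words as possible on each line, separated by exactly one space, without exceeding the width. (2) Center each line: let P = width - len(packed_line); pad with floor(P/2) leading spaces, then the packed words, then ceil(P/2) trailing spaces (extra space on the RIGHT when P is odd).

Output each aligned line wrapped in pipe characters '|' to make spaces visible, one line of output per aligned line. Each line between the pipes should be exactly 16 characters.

Answer: |angry on of bee |
|library spoon no|
|new picture run |
|   clean time   |

Derivation:
Line 1: ['angry', 'on', 'of', 'bee'] (min_width=15, slack=1)
Line 2: ['library', 'spoon', 'no'] (min_width=16, slack=0)
Line 3: ['new', 'picture', 'run'] (min_width=15, slack=1)
Line 4: ['clean', 'time'] (min_width=10, slack=6)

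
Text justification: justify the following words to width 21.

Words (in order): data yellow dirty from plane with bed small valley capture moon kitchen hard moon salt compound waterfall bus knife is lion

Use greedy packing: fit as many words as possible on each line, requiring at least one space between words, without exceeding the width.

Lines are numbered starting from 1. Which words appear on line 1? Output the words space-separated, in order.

Line 1: ['data', 'yellow', 'dirty'] (min_width=17, slack=4)
Line 2: ['from', 'plane', 'with', 'bed'] (min_width=19, slack=2)
Line 3: ['small', 'valley', 'capture'] (min_width=20, slack=1)
Line 4: ['moon', 'kitchen', 'hard'] (min_width=17, slack=4)
Line 5: ['moon', 'salt', 'compound'] (min_width=18, slack=3)
Line 6: ['waterfall', 'bus', 'knife'] (min_width=19, slack=2)
Line 7: ['is', 'lion'] (min_width=7, slack=14)

Answer: data yellow dirty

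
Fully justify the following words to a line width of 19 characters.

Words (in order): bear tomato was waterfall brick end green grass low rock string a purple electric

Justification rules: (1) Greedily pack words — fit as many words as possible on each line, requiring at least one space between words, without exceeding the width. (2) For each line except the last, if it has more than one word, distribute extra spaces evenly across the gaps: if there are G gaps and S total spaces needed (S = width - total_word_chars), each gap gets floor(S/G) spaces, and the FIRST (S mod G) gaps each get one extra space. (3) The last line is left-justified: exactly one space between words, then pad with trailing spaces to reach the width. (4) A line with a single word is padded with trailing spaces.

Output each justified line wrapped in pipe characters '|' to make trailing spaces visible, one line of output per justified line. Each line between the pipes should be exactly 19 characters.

Answer: |bear   tomato   was|
|waterfall brick end|
|green   grass   low|
|rock    string    a|
|purple electric    |

Derivation:
Line 1: ['bear', 'tomato', 'was'] (min_width=15, slack=4)
Line 2: ['waterfall', 'brick', 'end'] (min_width=19, slack=0)
Line 3: ['green', 'grass', 'low'] (min_width=15, slack=4)
Line 4: ['rock', 'string', 'a'] (min_width=13, slack=6)
Line 5: ['purple', 'electric'] (min_width=15, slack=4)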